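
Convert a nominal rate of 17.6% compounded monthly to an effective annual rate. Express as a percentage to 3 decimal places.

19.091%

One year is 12 periods at 0.0146667 each: (1 + 0.0146667)^12 ≈ 1.190915.
EAR = 1.190915 − 1 ≈ 19.09149%.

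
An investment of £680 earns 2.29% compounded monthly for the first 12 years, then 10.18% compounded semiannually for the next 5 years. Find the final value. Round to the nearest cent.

Phase 1: 680·(1 + 0.0229/12)^144 ≈ 894.8275.
Phase 2: 894.8275·(1 + 0.0509)^10 ≈ 1,470.1215.

£1,470.12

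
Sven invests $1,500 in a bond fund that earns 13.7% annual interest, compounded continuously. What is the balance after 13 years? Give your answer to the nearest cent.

A = P·e^(rt) = 1,500·e^(0.137·13) = 1,500·e^1.781.
e^1.781 ≈ 5.935789241, so A ≈ 8,903.6839.

$8,903.68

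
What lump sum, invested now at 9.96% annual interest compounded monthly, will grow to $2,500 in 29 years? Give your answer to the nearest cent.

Periodic rate = 9.96%/12 = 0.0083; 348 periods.
P = 2,500/(1 + 0.0083)^348 ≈ 2,500/17.75166043 ≈ 140.8319.

$140.83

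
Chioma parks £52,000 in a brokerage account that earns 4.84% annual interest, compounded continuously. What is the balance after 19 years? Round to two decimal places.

£130,430.92

A = P·e^(rt) = 52,000·e^(0.0484·19) = 52,000·e^0.9196.
e^0.9196 ≈ 2.5082868745, so A ≈ 130,430.9175.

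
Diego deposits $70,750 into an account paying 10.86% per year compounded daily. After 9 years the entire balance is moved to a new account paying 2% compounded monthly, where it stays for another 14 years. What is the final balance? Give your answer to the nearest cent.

$248,681.78

After 9 years at 10.86%: 70,750 × 2.65715133925 ≈ 187,993.4573.
Then 14 years at 2%: 187,993.4573 × 1.32282146059 ≈ 248,681.7797.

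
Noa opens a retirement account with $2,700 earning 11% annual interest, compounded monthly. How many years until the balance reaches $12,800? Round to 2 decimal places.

(1 + 0.00916667)^(12t) = 12,800/2,700 = 4.7407.
12t·ln(1 + 0.00916667) = ln(4.7407); 12t = 1.5562/0.00912491 ≈ 170.5435.
t ≈ 14.2120 years.

14.21 years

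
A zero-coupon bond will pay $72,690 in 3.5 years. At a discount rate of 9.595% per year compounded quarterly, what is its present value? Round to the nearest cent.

$52,161.43

Periodic rate = 9.595%/4 = 0.0239875; 14 periods.
P = 72,690/(1 + 0.0239875)^14 ≈ 72,690/1.3935583962 ≈ 52,161.4309.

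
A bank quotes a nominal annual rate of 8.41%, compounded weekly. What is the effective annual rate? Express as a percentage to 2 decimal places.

One year is 52 periods at 0.00161731 each: (1 + 0.00161731)^52 ≈ 1.087664.
EAR = 1.087664 − 1 ≈ 8.76638%.

8.77%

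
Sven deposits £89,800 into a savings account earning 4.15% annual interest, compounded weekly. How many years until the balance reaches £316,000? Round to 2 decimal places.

(1 + 0.000798077)^(52t) = 316,000/89,800 = 3.5189.
52t·ln(1 + 0.000798077) = ln(3.5189); 52t = 1.2582/0.000797759 ≈ 1577.1152.
t ≈ 30.3291 years.

30.33 years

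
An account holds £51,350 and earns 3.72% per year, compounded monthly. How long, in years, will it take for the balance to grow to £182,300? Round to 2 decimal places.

34.11 years

We need (1 + 0.0031)^(12t) = 3.5501, so 12t = ln 3.5501 / ln 1.0031 ≈ 409.3392.
t ≈ 409.3392/12 = 34.1116 years.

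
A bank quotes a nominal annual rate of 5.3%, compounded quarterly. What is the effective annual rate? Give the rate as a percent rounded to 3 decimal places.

EAR = (1 + 5.3%/4)^4 − 1 = (1 + 0.01325)^4 − 1.
(1 + 0.01325)^4 ≈ 1.054063, so EAR ≈ 5.40627%.

5.406%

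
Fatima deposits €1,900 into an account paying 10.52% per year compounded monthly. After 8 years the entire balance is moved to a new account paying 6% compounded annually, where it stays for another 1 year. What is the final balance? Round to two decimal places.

€4,655.53

Phase 1: 1,900·(1 + 0.1052/12)^96 ≈ 4,392.0070.
Phase 2: 4,392.0070·(1 + 0.06)^1 ≈ 4,655.5274.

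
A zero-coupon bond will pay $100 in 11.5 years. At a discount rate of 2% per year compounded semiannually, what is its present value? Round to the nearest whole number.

Growth factor = (1 + 0.01)^23 ≈ 1.257163.
P = 100/1.257163 ≈ 79.5442.

$80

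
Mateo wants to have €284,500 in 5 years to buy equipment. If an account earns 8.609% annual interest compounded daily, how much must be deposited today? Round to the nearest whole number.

Growth factor = (1 + 0.08609/365)^1825 ≈ 1.53787138748.
P = 284,500/1.53787138748 ≈ 184,995.9641.

€184,996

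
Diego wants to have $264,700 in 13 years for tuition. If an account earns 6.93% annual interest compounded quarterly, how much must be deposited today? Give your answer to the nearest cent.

$108,354.92

Periodic rate = 6.93%/4 = 0.017325; 52 periods.
P = 264,700/(1 + 0.017325)^52 ≈ 264,700/2.44289774548 ≈ 108,354.9242.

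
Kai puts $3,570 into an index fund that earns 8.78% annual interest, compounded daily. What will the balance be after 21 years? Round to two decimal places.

Periodic rate = 8.78%/365 = 0.000240548; periods = 365·21 = 7665.
A = 3,570·(1 + 0.0878/365)^7665 ≈ 3,570·6.3191093614 ≈ 22,559.2204.

$22,559.22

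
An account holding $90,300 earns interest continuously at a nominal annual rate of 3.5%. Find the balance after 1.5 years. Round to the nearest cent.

A = P·e^(rt) = 90,300·e^(0.035·1.5) = 90,300·e^0.0525.
e^0.0525 ≈ 1.0539025621, so A ≈ 95,167.4014.

$95,167.40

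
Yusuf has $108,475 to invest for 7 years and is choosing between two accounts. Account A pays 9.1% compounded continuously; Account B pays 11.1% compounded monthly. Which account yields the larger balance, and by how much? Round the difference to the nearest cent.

Account B, by $29,980.70

Account A growth factor: e^(0.091·7) = e^0.637 ≈ 1.8907999623; balance ≈ 205,104.5259.
Account B growth factor: (1 + 0.00925)^84 ≈ 2.16718346712; balance ≈ 235,085.2266.
Account B is larger by 29,980.7007.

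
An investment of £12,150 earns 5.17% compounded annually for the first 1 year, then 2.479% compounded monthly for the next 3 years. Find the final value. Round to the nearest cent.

Phase 1: 12,150·(1 + 0.0517)^1 ≈ 12,778.1550.
Phase 2: 12,778.1550·(1 + 0.02479/12)^36 ≈ 13,763.6404.

£13,763.64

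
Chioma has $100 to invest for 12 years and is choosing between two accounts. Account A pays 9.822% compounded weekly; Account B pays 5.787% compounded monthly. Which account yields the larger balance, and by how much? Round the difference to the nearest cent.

Account A, by $124.71

A: (1 + 0.09822/52)^624 ≈ 3.24634019, so 100 × 3.24634019 ≈ 324.6340.
B: (1 + 0.0048225)^144 ≈ 1.99924757, so 100 × 1.99924757 ≈ 199.9248.
Difference ≈ 124.7093 in favor of A.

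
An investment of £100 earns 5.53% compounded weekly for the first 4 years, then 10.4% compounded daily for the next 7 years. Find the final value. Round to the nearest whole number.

After 4 years at 5.53%: 100 × 1.24742629 ≈ 124.7426.
Then 7 years at 10.4%: 124.7426 × 2.07071986 ≈ 258.3070.

£258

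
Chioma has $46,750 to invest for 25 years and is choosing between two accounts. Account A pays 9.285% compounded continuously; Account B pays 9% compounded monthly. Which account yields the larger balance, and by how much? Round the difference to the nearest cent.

A: e^(0.09285·25) = e^2.32125 ≈ 10.188401852, so 46,750 × 10.188401852 ≈ 476,307.7866.
B: (1 + 0.0075)^300 ≈ 9.40841452988, so 46,750 × 9.40841452988 ≈ 439,843.3793.
Difference ≈ 36,464.4073 in favor of A.

Account A, by $36,464.41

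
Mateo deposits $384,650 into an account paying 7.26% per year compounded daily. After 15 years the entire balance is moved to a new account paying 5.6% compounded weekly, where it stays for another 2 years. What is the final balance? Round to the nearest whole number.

$1,278,145

Phase 1: 384,650·(1 + 0.0726/365)^5475 ≈ 1,142,787.2814.
Phase 2: 1,142,787.2814·(1 + 0.056/52)^104 ≈ 1,278,145.2422.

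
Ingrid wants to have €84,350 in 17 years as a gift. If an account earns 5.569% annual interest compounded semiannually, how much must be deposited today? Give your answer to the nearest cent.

€33,154.75

Growth factor = (1 + 0.027845)^34 ≈ 2.5441302256.
P = 84,350/2.5441302256 ≈ 33,154.7494.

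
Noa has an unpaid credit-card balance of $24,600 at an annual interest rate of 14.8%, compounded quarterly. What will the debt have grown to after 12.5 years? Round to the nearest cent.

$151,311.84

Periodic rate = 14.8%/4 = 0.037; periods = 4·12.5 = 50.
A = 24,600·(1 + 0.037)^50 ≈ 24,600·6.15088800449 ≈ 151,311.8449.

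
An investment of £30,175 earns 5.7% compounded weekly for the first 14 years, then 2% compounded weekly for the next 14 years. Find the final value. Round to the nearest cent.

£88,634.65

After 14 years at 5.7%: 30,175 × 2.2201237864 ≈ 66,992.2353.
Then 14 years at 2%: 66,992.2353 × 1.3230585871 ≈ 88,634.6521.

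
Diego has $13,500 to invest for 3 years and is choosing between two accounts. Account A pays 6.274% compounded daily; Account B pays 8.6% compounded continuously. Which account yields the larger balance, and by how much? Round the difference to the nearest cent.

Account B, by $1,178.00

A: (1 + 0.06274/365)^1095 ≈ 1.2070795236, so 13,500 × 1.2070795236 ≈ 16,295.5736.
B: e^(0.086·3) = e^0.258 ≈ 1.2943388186, so 13,500 × 1.2943388186 ≈ 17,473.5741.
Difference ≈ 1,178.0005 in favor of B.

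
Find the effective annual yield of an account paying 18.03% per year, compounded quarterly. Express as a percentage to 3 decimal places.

One year is 4 periods at 0.045075 each: (1 + 0.045075)^4 ≈ 1.192861.
EAR = 1.192861 − 1 ≈ 19.28610%.

19.286%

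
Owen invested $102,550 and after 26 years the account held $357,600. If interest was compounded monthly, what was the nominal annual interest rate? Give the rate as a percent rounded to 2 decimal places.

The 312-period growth factor is 357,600/102,550 = 3.48708.
r/12 = 3.48708^(1/312) − 1 ≈ 0.00401144, so r ≈ 12·0.00401144 = 4.81372%.

4.81%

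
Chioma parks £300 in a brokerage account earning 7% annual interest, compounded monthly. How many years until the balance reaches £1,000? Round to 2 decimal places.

(1 + 0.00583333)^(12t) = 1,000/300 = 3.3333.
12t·ln(1 + 0.00583333) = ln(3.3333); 12t = 1.204/0.00581639 ≈ 206.9967.
t ≈ 17.2497 years.

17.25 years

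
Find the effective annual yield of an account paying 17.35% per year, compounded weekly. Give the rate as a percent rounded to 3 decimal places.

EAR = (1 + 17.35%/52)^52 − 1 = (1 + 0.00333654)^52 − 1.
(1 + 0.00333654)^52 ≈ 1.189117, so EAR ≈ 18.91172%.

18.912%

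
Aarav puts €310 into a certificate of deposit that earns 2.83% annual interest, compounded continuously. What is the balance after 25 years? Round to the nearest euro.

€629

A = P·e^(rt) = 310·e^(0.0283·25) = 310·e^0.7075.
e^0.7075 ≈ 2.02891263, so A ≈ 628.9629.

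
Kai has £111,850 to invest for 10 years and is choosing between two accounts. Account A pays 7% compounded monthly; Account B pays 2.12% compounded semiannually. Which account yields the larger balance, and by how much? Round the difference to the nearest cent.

A: (1 + 0.07/12)^120 ≈ 2.0096613767, so 111,850 × 2.0096613767 ≈ 224,780.6250.
B: (1 + 0.0106)^20 ≈ 1.2347694562, so 111,850 × 1.2347694562 ≈ 138,108.9637.
Difference ≈ 86,671.6613 in favor of A.

Account A, by £86,671.66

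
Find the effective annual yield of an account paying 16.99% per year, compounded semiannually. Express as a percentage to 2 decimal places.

17.71%

One year is 2 periods at 0.08495 each: (1 + 0.08495)^2 ≈ 1.177117.
EAR = 1.177117 − 1 ≈ 17.71165%.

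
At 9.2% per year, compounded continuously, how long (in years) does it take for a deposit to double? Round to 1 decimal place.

e^(0.092t) = 2, so 0.092t = ln 2 ≈ 0.69315.
t ≈ 0.69315/0.092 ≈ 7.5342.

7.5 years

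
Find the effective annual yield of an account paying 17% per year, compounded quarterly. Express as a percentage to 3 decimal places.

EAR = (1 + 17%/4)^4 − 1 = (1 + 0.0425)^4 − 1.
(1 + 0.0425)^4 ≈ 1.181148, so EAR ≈ 18.11478%.

18.115%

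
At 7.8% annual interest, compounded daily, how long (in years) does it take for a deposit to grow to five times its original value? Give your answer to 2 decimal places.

20.64 years

(1 + 0.000213699)^(365t) = 5.
365t = ln 5 / ln(1 + 0.000213699) ≈ 1.6094/0.000213676 ≈ 7532.1488.
t ≈ 20.6360.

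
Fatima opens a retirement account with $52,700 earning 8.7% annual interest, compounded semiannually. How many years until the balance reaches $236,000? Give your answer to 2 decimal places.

17.60 years

We need (1 + 0.0435)^(2t) = 4.4782, so 2t = ln 4.4782 / ln 1.0435 ≈ 35.2090.
t ≈ 35.2090/2 = 17.6045 years.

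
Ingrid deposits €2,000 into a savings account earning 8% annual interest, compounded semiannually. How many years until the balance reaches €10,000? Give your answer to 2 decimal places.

20.52 years

(1 + 0.04)^(2t) = 10,000/2,000 = 5.
2t·ln(1 + 0.04) = ln(5); 2t = 1.6094/0.0392207 ≈ 41.0354.
t ≈ 20.5177 years.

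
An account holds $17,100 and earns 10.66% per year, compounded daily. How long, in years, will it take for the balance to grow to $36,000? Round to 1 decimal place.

7.0 years

(1 + 0.000292055)^(365t) = 36,000/17,100 = 2.1053.
365t·ln(1 + 0.000292055) = ln(2.1053); 365t = 0.74444/0.000292012 ≈ 2549.3476.
t ≈ 6.9845 years.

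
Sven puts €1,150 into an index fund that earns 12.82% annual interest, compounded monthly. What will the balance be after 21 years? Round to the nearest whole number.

Growth factor = (1 + 0.1282/12)^252 ≈ 14.554799107.
A ≈ 1,150 × 14.554799107 ≈ 16,738.0190.

€16,738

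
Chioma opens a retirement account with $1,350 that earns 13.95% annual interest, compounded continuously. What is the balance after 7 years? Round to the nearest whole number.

$3,584

A = P·e^(rt) = 1,350·e^(0.1395·7) = 1,350·e^0.9765.
e^0.9765 ≈ 2.655146946, so A ≈ 3,584.4484.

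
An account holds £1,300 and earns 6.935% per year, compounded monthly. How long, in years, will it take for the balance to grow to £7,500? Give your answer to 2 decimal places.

We need (1 + 0.00577917)^(12t) = 5.7692, so 12t = ln 5.7692 / ln 1.005779 ≈ 304.1265.
t ≈ 304.1265/12 = 25.3439 years.

25.34 years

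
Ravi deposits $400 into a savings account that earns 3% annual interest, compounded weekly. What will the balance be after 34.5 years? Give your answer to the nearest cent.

Growth factor = (1 + 0.03/52)^1794 ≈ 2.814266212.
A ≈ 400 × 2.814266212 ≈ 1,125.7065.

$1,125.71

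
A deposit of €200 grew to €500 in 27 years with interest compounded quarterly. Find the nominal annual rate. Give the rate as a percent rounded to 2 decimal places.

(1 + r/4)^108 = 500/200 = 2.5.
1 + r/4 = 2.5^(1/108) ≈ 1.00852, so r/4 ≈ 0.00852027.
r ≈ 4·0.00852027 = 3.40811%.

3.41%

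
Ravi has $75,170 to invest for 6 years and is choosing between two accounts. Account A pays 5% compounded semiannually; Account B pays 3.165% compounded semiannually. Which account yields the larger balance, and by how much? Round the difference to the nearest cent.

A: (1 + 0.025)^12 ≈ 1.34488882425, so 75,170 × 1.34488882425 ≈ 101,095.2929.
B: (1 + 0.015825)^12 ≈ 1.2073321404, so 75,170 × 1.2073321404 ≈ 90,755.1570.
Difference ≈ 10,340.1359 in favor of A.

Account A, by $10,340.14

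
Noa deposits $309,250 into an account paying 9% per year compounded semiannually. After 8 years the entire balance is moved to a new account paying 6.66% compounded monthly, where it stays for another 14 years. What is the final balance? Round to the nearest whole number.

Phase 1: 309,250·(1 + 0.045)^16 ≈ 625,417.9698.
Phase 2: 625,417.9698·(1 + 0.00555)^168 ≈ 1,584,845.6529.

$1,584,846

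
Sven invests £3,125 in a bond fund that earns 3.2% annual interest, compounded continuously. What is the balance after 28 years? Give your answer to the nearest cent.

A = P·e^(rt) = 3,125·e^(0.032·28) = 3,125·e^0.896.
e^0.896 ≈ 2.449784349, so A ≈ 7,655.5761.

£7,655.58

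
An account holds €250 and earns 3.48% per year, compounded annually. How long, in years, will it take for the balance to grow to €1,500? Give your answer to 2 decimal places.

(1 + 0.0348)^t = 1,500/250 = 6.
t·ln(1 + 0.0348) = ln(6); t = 1.7918/0.0342082 ≈ 52.3781.

52.38 years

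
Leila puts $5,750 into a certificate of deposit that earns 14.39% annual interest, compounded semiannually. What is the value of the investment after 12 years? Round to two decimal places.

Growth factor = (1 + 0.07195)^24 ≈ 5.2989361525.
A ≈ 5,750 × 5.2989361525 ≈ 30,468.8829.

$30,468.88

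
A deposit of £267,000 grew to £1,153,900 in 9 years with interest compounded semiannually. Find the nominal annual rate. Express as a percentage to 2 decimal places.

16.94%

The 18-period growth factor is 1,153,900/267,000 = 4.32172.
r/2 = 4.32172^(1/18) − 1 ≈ 0.0847116, so r ≈ 2·0.0847116 = 16.94231%.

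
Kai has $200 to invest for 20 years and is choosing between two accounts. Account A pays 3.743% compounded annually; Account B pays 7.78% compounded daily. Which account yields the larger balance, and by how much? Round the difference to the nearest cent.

Account A growth factor: (1 + 0.03743)^20 ≈ 2.08533605; balance ≈ 417.0672.
Account B growth factor: (1 + 0.0778/365)^7300 ≈ 4.73903815; balance ≈ 947.8076.
Account B is larger by 530.7404.

Account B, by $530.74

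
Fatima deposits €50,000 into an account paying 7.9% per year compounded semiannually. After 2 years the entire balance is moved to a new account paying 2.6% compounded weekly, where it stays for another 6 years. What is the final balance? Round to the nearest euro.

€68,234

After 2 years at 7.9%: 50,000 × 1.1676104539 ≈ 58,380.5227.
Then 6 years at 2.6%: 58,380.5227 × 1.1687806349 ≈ 68,234.0244.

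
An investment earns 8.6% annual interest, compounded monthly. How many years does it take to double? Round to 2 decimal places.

8.09 years

(1 + 0.00716667)^(12t) = 2.
12t = ln 2 / ln(1 + 0.00716667) ≈ 0.69315/0.00714111 ≈ 97.0644.
t ≈ 8.0887.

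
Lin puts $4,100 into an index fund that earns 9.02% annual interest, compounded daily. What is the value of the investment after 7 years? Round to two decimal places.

Growth factor = (1 + 0.0902/365)^2555 ≈ 1.880094414.
A ≈ 4,100 × 1.880094414 ≈ 7,708.3871.

$7,708.39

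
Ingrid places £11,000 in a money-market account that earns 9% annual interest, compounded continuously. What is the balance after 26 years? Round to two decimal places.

A = P·e^(rt) = 11,000·e^(0.09·26) = 11,000·e^2.34.
e^2.34 ≈ 10.3812365627, so A ≈ 114,193.6022.

£114,193.60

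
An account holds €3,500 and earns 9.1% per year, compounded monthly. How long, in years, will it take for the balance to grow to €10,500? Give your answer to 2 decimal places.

12.12 years

(1 + 0.00758333)^(12t) = 10,500/3,500 = 3.
12t·ln(1 + 0.00758333) = ln(3); 12t = 1.0986/0.00755472 ≈ 145.4206.
t ≈ 12.1184 years.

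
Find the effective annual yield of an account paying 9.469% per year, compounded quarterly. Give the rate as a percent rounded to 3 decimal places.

One year is 4 periods at 0.0236725 each: (1 + 0.0236725)^4 ≈ 1.098106.
EAR = 1.098106 − 1 ≈ 9.81057%.

9.811%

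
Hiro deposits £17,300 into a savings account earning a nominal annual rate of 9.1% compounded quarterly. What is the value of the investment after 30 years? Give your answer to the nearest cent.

Growth factor = (1 + 0.02275)^120 ≈ 14.870945447.
A ≈ 17,300 × 14.870945447 ≈ 257,267.3562.

£257,267.36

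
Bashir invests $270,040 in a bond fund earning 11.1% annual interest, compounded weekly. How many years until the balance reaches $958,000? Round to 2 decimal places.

11.42 years

We need (1 + 0.00213462)^(52t) = 3.5476, so 52t = ln 3.5476 / ln 1.002135 ≈ 593.8441.
t ≈ 593.8441/52 = 11.4201 years.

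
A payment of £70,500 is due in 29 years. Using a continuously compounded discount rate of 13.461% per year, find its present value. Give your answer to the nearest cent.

£1,421.80

P = A·e^(−rt) = 70,500·e^(−3.90369).
e^(−3.90369) ≈ 0.020167356431, so P ≈ 1,421.7986.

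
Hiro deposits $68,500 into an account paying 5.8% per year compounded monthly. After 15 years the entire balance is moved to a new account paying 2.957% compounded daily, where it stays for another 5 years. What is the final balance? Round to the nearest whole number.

$189,158

Phase 1: 68,500·(1 + 0.058/12)^180 ≈ 163,161.0901.
Phase 2: 163,161.0901·(1 + 0.02957/365)^1825 ≈ 189,157.8794.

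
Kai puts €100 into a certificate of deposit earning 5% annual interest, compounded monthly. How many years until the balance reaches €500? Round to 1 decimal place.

We need (1 + 0.00416667)^(12t) = 5, so 12t = ln 5 / ln 1.004167 ≈ 387.0693.
t ≈ 387.0693/12 = 32.2558 years.

32.3 years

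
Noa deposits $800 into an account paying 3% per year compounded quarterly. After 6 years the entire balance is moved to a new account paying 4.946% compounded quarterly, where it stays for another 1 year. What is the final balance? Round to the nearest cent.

$1,005.36

Phase 1: 800·(1 + 0.0075)^24 ≈ 957.1308.
Phase 2: 957.1308·(1 + 0.012365)^4 ≈ 1,005.3558.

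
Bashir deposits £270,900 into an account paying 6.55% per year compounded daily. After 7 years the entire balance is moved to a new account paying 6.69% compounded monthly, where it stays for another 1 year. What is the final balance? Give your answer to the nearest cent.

Phase 1: 270,900·(1 + 0.0655/365)^2555 ≈ 428,464.8116.
Phase 2: 428,464.8116·(1 + 0.005575)^12 ≈ 458,024.5664.

£458,024.57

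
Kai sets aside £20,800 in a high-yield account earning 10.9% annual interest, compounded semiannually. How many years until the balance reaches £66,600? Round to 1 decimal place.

11.0 years

We need (1 + 0.0545)^(2t) = 3.2019, so 2t = ln 3.2019 / ln 1.0545 ≈ 21.9300.
t ≈ 21.9300/2 = 10.9650 years.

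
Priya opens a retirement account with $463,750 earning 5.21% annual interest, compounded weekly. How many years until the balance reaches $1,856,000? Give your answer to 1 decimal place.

(1 + 0.00100192)^(52t) = 1,856,000/463,750 = 4.0022.
52t·ln(1 + 0.00100192) = ln(4.0022); 52t = 1.3868/0.00100142 ≈ 1384.8647.
t ≈ 26.6320 years.

26.6 years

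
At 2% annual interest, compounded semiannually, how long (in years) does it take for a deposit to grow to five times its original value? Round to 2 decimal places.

80.87 years

(1 + 0.01)^(2t) = 5.
2t = ln 5 / ln(1 + 0.01) ≈ 1.6094/0.00995033 ≈ 161.7472.
t ≈ 80.8736.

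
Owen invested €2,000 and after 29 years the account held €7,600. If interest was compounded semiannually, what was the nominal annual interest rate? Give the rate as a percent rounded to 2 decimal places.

The 58-period growth factor is 7,600/2,000 = 3.8.
r/2 = 3.8^(1/58) − 1 ≈ 0.0232842, so r ≈ 2·0.0232842 = 4.65684%.

4.66%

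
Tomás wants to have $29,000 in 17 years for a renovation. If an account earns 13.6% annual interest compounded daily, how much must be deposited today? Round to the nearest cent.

$2,874.06

Periodic rate = 13.6%/365 = 0.000372603; 6205 periods.
P = 29,000/(1 + 0.136/365)^6205 ≈ 29,000/10.09024765 ≈ 2,874.0623.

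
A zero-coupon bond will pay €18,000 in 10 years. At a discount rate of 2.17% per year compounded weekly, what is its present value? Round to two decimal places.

Periodic rate = 2.17%/52 = 0.000417308; 520 periods.
P = 18,000/(1 + 0.0217/52)^520 ≈ 18,000/1.2422878683 ≈ 14,489.3953.

€14,489.40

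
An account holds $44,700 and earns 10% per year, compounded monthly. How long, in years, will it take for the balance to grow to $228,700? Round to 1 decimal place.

We need (1 + 0.00833333)^(12t) = 5.1163, so 12t = ln 5.1163 / ln 1.008333 ≈ 196.7076.
t ≈ 196.7076/12 = 16.3923 years.

16.4 years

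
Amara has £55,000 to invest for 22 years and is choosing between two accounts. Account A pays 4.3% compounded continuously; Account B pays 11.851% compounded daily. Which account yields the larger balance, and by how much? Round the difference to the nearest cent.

Account B, by £603,909.51

Account A growth factor: e^(0.043·22) = e^0.946 ≈ 2.5753874788; balance ≈ 141,646.3113.
Account B growth factor: (1 + 0.11851/365)^8030 ≈ 13.5555604583; balance ≈ 745,555.8252.
Account B is larger by 603,909.5139.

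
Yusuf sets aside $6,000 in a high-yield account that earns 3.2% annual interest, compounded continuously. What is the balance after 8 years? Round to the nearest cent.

A = P·e^(rt) = 6,000·e^(0.032·8) = 6,000·e^0.256.
e^0.256 ≈ 1.291752728, so A ≈ 7,750.5164.

$7,750.52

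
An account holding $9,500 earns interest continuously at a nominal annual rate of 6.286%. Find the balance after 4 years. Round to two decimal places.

A = P·e^(rt) = 9,500·e^(0.06286·4) = 9,500·e^0.25144.
e^0.25144 ≈ 1.2858757452, so A ≈ 12,215.8196.

$12,215.82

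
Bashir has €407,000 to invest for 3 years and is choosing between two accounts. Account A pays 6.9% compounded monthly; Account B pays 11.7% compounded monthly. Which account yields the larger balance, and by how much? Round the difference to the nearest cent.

A: (1 + 0.00575)^36 ≈ 1.22925358844, so 407,000 × 1.22925358844 ≈ 500,306.2105.
B: (1 + 0.00975)^36 ≈ 1.41807443065, so 407,000 × 1.41807443065 ≈ 577,156.2933.
Difference ≈ 76,850.0828 in favor of B.

Account B, by €76,850.08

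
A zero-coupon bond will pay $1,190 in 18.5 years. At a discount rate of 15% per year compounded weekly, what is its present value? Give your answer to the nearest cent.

$74.49

Growth factor = (1 + 0.15/52)^962 ≈ 15.97468492.
P = 1,190/15.97468492 ≈ 74.4929.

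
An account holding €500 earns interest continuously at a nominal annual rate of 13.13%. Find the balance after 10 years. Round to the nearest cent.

€1,858.65

A = P·e^(rt) = 500·e^(0.1313·10) = 500·e^1.313.
e^1.313 ≈ 3.717308928, so A ≈ 1,858.6545.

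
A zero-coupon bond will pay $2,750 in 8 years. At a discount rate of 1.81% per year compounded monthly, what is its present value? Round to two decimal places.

Periodic rate = 1.81%/12 = 0.00150833; 96 periods.
P = 2,750/(1 + 0.0181/12)^96 ≈ 2,750/1.155682301 ≈ 2,379.5467.

$2,379.55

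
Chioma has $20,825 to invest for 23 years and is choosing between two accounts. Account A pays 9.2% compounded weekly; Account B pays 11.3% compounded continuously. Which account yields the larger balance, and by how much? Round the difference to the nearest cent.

Account B, by $107,621.54

A: (1 + 0.092/52)^1196 ≈ 8.282379934, so 20,825 × 8.282379934 ≈ 172,480.5621.
B: e^(0.113·23) = e^2.599 ≈ 13.4502810266, so 20,825 × 13.4502810266 ≈ 280,102.1024.
Difference ≈ 107,621.5403 in favor of B.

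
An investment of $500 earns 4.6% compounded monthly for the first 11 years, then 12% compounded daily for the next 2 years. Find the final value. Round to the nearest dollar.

Phase 1: 500·(1 + 0.046/12)^132 ≈ 828.5198.
Phase 2: 828.5198·(1 + 0.12/365)^730 ≈ 1,053.2135.

$1,053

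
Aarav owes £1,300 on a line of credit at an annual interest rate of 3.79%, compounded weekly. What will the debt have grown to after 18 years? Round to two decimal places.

Growth factor = (1 + 0.0379/52)^936 ≈ 1.977733538.
A ≈ 1,300 × 1.977733538 ≈ 2,571.0536.

£2,571.05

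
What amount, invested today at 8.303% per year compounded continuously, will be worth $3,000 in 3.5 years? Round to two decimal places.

P = A·e^(−rt) = 3,000·e^(−0.290605).
e^(−0.290605) ≈ 0.747811005, so P ≈ 2,243.4330.

$2,243.43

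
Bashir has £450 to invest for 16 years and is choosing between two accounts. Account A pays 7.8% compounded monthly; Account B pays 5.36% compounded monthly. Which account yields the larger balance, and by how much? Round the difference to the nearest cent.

Account A growth factor: (1 + 0.0065)^192 ≈ 3.469329997; balance ≈ 1,561.1985.
Account B growth factor: (1 + 0.0536/12)^192 ≈ 2.352998277; balance ≈ 1,058.8492.
Account A is larger by 502.3493.

Account A, by £502.35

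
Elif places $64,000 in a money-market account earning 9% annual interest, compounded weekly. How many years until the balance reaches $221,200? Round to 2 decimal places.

(1 + 0.00173077)^(52t) = 221,200/64,000 = 3.4562.
52t·ln(1 + 0.00173077) = ln(3.4562); 52t = 1.2402/0.00172927 ≈ 717.1708.
t ≈ 13.7917 years.

13.79 years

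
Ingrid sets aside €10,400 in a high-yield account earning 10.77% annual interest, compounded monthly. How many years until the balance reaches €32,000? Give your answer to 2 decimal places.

10.48 years

(1 + 0.008975)^(12t) = 32,000/10,400 = 3.0769.
12t·ln(1 + 0.008975) = ln(3.0769); 12t = 1.1239/0.00893496 ≈ 125.7901.
t ≈ 10.4825 years.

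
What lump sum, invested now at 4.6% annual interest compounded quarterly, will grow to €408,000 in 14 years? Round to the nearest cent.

Growth factor = (1 + 0.0115)^56 ≈ 1.8970976147.
P = 408,000/1.8970976147 ≈ 215,065.3698.

€215,065.37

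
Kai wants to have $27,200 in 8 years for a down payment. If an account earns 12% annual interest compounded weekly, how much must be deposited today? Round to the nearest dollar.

$10,426

Growth factor = (1 + 0.12/52)^416 ≈ 2.6088095571.
P = 27,200/2.6088095571 ≈ 10,426.2114.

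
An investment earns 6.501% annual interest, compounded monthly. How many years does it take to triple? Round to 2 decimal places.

16.94 years

(1 + 0.0054175)^(12t) = 3.
12t = ln 3 / ln(1 + 0.0054175) ≈ 1.0986/0.00540288 ≈ 203.3383.
t ≈ 16.9449.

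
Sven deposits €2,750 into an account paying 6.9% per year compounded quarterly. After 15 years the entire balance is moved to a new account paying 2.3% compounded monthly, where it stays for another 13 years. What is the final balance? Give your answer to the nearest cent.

Phase 1: 2,750·(1 + 0.01725)^60 ≈ 7,673.5196.
Phase 2: 7,673.5196·(1 + 0.023/12)^156 ≈ 10,344.8541.

€10,344.85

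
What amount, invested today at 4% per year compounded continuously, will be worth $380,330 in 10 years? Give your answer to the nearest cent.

P = A·e^(−rt) = 380,330·e^(−0.4).
e^(−0.4) ≈ 0.670320046036, so P ≈ 254,942.8231.

$254,942.82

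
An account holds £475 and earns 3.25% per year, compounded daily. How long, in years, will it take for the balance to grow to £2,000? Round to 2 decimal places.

44.24 years

We need (1 + 0.0000890411)^(365t) = 4.2105, so 365t = ln 4.2105 / ln 1.000089 ≈ 16145.9340.
t ≈ 16145.9340/365 = 44.2354 years.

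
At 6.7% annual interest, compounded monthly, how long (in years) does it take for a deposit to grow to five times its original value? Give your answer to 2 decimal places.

24.09 years

(1 + 0.00558333)^(12t) = 5.
12t = ln 5 / ln(1 + 0.00558333) ≈ 1.6094/0.0055678 ≈ 289.0615.
t ≈ 24.0885.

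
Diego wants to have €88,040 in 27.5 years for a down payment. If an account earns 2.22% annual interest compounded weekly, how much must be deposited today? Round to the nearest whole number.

Growth factor = (1 + 0.0222/52)^1430 ≈ 1.8411119667.
P = 88,040/1.8411119667 ≈ 47,818.9277.

€47,819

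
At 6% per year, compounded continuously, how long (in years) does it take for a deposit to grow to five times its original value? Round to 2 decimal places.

26.82 years

e^(0.06t) = 5, so 0.06t = ln 5 ≈ 1.6094.
t ≈ 1.6094/0.06 ≈ 26.8240.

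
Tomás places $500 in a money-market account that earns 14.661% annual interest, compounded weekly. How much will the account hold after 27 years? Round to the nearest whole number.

$26,043

Growth factor = (1 + 0.14661/52)^1404 ≈ 52.086206637.
A ≈ 500 × 52.086206637 ≈ 26,043.1033.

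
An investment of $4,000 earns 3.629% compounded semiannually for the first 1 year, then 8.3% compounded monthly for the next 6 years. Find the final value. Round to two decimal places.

$6,811.04

Phase 1: 4,000·(1 + 0.018145)^2 ≈ 4,146.4770.
Phase 2: 4,146.4770·(1 + 0.083/12)^72 ≈ 6,811.0391.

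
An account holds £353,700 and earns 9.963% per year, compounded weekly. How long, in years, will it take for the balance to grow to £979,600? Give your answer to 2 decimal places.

(1 + 0.00191596)^(52t) = 979,600/353,700 = 2.7696.
52t·ln(1 + 0.00191596) = ln(2.7696); 52t = 1.0187/0.00191413 ≈ 532.1980.
t ≈ 10.2346 years.

10.23 years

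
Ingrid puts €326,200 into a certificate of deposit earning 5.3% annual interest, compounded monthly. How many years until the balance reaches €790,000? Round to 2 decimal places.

16.73 years

We need (1 + 0.00441667)^(12t) = 2.4218, so 12t = ln 2.4218 / ln 1.004417 ≈ 200.7111.
t ≈ 200.7111/12 = 16.7259 years.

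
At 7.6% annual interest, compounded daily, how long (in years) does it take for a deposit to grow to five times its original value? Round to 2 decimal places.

(1 + 0.000208219)^(365t) = 5.
365t = ln 5 / ln(1 + 0.000208219) ≈ 1.6094/0.000208198 ≈ 7730.3420.
t ≈ 21.1790.

21.18 years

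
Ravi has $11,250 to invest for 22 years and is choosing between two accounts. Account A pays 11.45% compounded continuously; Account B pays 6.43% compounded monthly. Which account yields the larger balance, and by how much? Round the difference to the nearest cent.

Account A growth factor: e^(0.1145·22) = e^2.519 ≈ 12.4161742791; balance ≈ 139,681.9606.
Account B growth factor: (1 + 0.0643/12)^264 ≈ 4.0993299569; balance ≈ 46,117.4620.
Account A is larger by 93,564.4986.

Account A, by $93,564.50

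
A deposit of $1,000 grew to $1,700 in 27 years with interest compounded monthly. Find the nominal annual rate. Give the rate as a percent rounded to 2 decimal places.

1.97%

(1 + r/12)^324 = 1,700/1,000 = 1.7.
1 + r/12 = 1.7^(1/324) ≈ 1.001639, so r/12 ≈ 0.00163908.
r ≈ 12·0.00163908 = 1.96690%.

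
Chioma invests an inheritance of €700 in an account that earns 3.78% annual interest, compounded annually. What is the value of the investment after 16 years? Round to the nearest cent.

Annual rate = 3.78% = 0.0378; years = 16.
A = 700·(1 + 0.0378)^16 ≈ 700·1.810583931 ≈ 1,267.4088.

€1,267.41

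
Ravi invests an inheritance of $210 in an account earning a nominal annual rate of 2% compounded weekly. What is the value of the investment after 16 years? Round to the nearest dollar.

$289

Growth factor = (1 + 0.02/52)^832 ≈ 1.37704304.
A ≈ 210 × 1.37704304 ≈ 289.1790.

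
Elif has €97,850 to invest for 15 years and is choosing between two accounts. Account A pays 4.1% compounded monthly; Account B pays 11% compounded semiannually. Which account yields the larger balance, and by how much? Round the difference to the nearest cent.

A: (1 + 0.041/12)^180 ≈ 1.84771873503, so 97,850 × 1.84771873503 ≈ 180,799.2782.
B: (1 + 0.055)^30 ≈ 4.9839512884, so 97,850 × 4.9839512884 ≈ 487,679.6336.
Difference ≈ 306,880.3553 in favor of B.

Account B, by €306,880.36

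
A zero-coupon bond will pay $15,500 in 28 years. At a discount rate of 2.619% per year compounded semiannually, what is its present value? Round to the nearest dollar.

Growth factor = (1 + 0.013095)^56 ≈ 2.0720948414.
P = 15,500/2.0720948414 ≈ 7,480.3526.

$7,480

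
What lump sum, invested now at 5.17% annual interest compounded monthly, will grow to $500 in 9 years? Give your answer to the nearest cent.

$314.29

Periodic rate = 5.17%/12 = 0.00430833; 108 periods.
P = 500/(1 + 0.0517/12)^108 ≈ 500/1.59090102 ≈ 314.2873.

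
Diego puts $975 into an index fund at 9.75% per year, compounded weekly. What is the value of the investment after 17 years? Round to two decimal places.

$5,107.09

Growth factor = (1 + 0.001875)^884 ≈ 5.238043409.
A ≈ 975 × 5.238043409 ≈ 5,107.0923.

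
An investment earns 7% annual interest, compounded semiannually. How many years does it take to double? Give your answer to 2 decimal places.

10.07 years

(1 + 0.035)^(2t) = 2.
2t = ln 2 / ln(1 + 0.035) ≈ 0.69315/0.0344014 ≈ 20.1488.
t ≈ 10.0744.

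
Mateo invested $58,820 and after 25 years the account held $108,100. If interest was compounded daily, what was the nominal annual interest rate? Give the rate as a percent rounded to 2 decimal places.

2.43%

(1 + r/365)^9125 = 108,100/58,820 = 1.83781.
1 + r/365 = 1.83781^(1/9125) ≈ 1.000067, so r/365 ≈ 0.0000666954.
r ≈ 365·0.0000666954 = 2.43438%.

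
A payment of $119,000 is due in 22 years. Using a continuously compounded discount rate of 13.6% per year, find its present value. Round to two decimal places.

$5,972.25

P = A·e^(−rt) = 119,000·e^(−2.992).
e^(−2.992) ≈ 0.050186962358, so P ≈ 5,972.2485.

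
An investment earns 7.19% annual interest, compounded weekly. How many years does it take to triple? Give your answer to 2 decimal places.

(1 + 0.00138269)^(52t) = 3.
52t = ln 3 / ln(1 + 0.00138269) ≈ 1.0986/0.00138174 ≈ 795.0949.
t ≈ 15.2903.

15.29 years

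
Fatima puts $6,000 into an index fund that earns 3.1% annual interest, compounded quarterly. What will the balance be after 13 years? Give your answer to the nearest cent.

$8,963.90

Periodic rate = 3.1%/4 = 0.00775; periods = 4·13 = 52.
A = 6,000·(1 + 0.00775)^52 ≈ 6,000·1.493984029 ≈ 8,963.9042.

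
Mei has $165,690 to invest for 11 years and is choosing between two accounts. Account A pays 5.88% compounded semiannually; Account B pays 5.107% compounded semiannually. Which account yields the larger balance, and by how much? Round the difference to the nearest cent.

A: (1 + 0.0294)^22 ≈ 1.89169713505, so 165,690 × 1.89169713505 ≈ 313,435.2983.
B: (1 + 0.025535)^22 ≈ 1.7414487959, so 165,690 × 1.7414487959 ≈ 288,540.6510.
Difference ≈ 24,894.6473 in favor of A.

Account A, by $24,894.65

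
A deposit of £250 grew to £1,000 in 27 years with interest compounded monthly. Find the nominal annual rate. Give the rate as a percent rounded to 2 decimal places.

(1 + r/12)^324 = 1,000/250 = 4.
1 + r/12 = 4^(1/324) ≈ 1.004288, so r/12 ≈ 0.00428785.
r ≈ 12·0.00428785 = 5.14542%.

5.15%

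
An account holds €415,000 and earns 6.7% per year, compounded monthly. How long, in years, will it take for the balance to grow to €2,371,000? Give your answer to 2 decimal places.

26.08 years

We need (1 + 0.00558333)^(12t) = 5.7133, so 12t = ln 5.7133 / ln 1.005583 ≈ 313.0118.
t ≈ 313.0118/12 = 26.0843 years.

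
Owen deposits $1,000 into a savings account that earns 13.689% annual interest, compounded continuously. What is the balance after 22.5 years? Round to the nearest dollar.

A = P·e^(rt) = 1,000·e^(0.13689·22.5) = 1,000·e^3.080025.
e^3.080025 ≈ 21.758946363, so A ≈ 21,758.9464.

$21,759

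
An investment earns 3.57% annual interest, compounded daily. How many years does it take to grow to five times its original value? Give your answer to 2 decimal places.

(1 + 0.0000978082)^(365t) = 5.
365t = ln 5 / ln(1 + 0.0000978082) ≈ 1.6094/9.78034e-05 ≈ 16455.8422.
t ≈ 45.0845.

45.08 years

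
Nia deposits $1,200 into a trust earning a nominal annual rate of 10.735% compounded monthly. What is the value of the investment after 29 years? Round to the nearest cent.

$26,619.10

Periodic rate = 10.735%/12 = 0.00894583; periods = 12·29 = 348.
A = 1,200·(1 + 0.10735/12)^348 ≈ 1,200·22.182587462 ≈ 26,619.1050.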